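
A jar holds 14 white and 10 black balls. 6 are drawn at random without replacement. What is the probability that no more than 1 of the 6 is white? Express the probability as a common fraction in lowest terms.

Total selections: C(24,6) = 134596.
Favorable selections (no more than 1 white): C(14,0)·C(10,6) + C(14,1)·C(10,5) = 210 + 3528 = 3738.
Probability = 3738/134596 = 267/9614.

267/9614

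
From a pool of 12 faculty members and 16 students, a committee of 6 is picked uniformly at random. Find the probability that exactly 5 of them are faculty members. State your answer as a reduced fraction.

352/10465

The sample space is all 6-subsets of the 28: C(28,6) = 376740.
Selections with exactly 5 faculty members: choose 5 of the 12 faculty members and 1 of the 16 students, C(12,5)·C(16,1) = 792·16 = 12672.
Probability = 12672/376740 = 352/10465.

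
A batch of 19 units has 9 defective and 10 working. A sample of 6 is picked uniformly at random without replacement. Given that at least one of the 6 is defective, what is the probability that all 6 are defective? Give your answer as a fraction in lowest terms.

2/641

Work in counts. Selections with at least one defective: C(19,6) − C(10,6) = 27132 − 210 = 26922.
Of those, selections where all 6 are defective: C(9,6) = 84.
Conditional probability = 84/26922 = 2/641.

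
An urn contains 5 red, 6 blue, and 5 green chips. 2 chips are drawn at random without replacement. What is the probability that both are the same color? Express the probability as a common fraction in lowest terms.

7/24

There are C(16,2) = 120 ways to draw 2 chips.
All same color: C(5,2) + C(6,2) + C(5,2) = 10 + 15 + 10 = 35.
Probability = 35/120 = 7/24.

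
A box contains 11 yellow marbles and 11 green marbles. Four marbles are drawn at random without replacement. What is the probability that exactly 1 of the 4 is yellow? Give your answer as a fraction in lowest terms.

33/133

The sample space is all 4-subsets of the 22: C(22,4) = 7315.
Selections with exactly 1 yellow: choose 1 of the 11 yellow and 3 of the 11 green, C(11,1)·C(11,3) = 11·165 = 1815.
Probability = 1815/7315 = 33/133.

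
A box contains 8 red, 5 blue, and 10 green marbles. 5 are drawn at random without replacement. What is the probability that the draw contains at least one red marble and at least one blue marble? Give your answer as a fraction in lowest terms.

There are C(23,5) = 33649 possible draws.
By inclusion-exclusion on the complements, draws missing all red or all blue: C(15,5) + C(18,5) − C(10,5) = 3003 + 8568 − 252 = 11319.
So draws with at least one of each: 33649 − 11319 = 22330, probability 22330/33649 = 290/437.

290/437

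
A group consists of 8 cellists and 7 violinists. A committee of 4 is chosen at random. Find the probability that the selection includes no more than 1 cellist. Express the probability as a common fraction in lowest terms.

3/13

There are C(15,4) = 1365 ways to choose the 4.
Favorable selections (no more than 1 cellist): C(8,0)·C(7,4) + C(8,1)·C(7,3) = 35 + 280 = 315.
Probability = 315/1365 = 3/13.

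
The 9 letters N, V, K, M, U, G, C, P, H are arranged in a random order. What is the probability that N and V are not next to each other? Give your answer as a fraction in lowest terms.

There are 9! = 362880 arrangements.
Arrangements with N and V adjacent: 2·8! = 80640.
So not adjacent: 362880 − 80640 = 282240, probability 282240/362880 = 7/9.

7/9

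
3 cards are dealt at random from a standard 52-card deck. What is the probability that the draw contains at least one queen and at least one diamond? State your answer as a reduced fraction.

There are C(52,3) = 22100 possible draws.
By inclusion-exclusion on the complements, draws missing all queens or all diamonds: C(48,3) + C(39,3) − C(36,3) = 17296 + 9139 − 7140 = 19295.
So draws with at least one of each: 22100 − 19295 = 2805, probability 2805/22100 = 33/260.

33/260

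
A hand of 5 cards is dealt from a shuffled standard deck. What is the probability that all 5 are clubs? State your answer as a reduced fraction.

There are C(52,5) = 2598960 possible 5-card hands.
Hands that are all clubs: C(13,5) = 1287.
Probability = 1287/2598960 = 33/66640.

33/66640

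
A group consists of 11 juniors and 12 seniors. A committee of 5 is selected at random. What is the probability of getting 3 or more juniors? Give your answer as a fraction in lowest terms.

1392/3059

Total selections: C(23,5) = 33649.
Favorable selections (3 or more juniors): C(11,3)·C(12,2) + C(11,4)·C(12,1) + C(11,5)·C(12,0) = 10890 + 3960 + 462 = 15312.
Probability = 15312/33649 = 1392/3059.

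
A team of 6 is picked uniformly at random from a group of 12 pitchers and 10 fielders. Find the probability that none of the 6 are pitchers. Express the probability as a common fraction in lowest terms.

10/3553

There are C(22,6) = 74613 possible selections.
Selections with no pitchers (all fielders): C(10,6) = 210.
Probability = 210/74613 = 10/3553.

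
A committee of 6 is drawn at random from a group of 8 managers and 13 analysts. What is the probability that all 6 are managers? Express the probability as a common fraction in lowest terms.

1/1938

There are C(21,6) = 54264 possible selections.
Selections with all managers: C(8,6) = 28.
Probability = 28/54264 = 1/1938.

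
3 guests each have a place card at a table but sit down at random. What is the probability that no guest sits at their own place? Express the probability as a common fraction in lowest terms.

There are 3! = 6 seatings.
By inclusion-exclusion, seatings with no fixed points: C(3,0)·3! − C(3,1)·2! + C(3,2)·1! − C(3,3)·0! = 2.
Probability = 2/6 = 1/3.

1/3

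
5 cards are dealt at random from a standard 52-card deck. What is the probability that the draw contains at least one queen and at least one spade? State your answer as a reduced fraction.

There are C(52,5) = 2598960 possible draws.
By inclusion-exclusion on the complements, draws missing all queens or all spades: C(48,5) + C(39,5) − C(36,5) = 1712304 + 575757 − 376992 = 1911069.
So draws with at least one of each: 2598960 − 1911069 = 687891, probability 687891/2598960 = 229297/866320.

229297/866320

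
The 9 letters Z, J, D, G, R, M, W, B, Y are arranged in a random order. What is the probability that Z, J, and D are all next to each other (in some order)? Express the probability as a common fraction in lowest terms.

1/12

There are 9! = 362880 arrangements.
Treat the three as one block: 7! placements × 3! orders within the block = 5040·6 = 30240.
Probability = 30240/362880 = 1/12.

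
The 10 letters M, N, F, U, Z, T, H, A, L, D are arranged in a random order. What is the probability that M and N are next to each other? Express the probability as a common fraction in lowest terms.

1/5

There are 10! = 3628800 arrangements.
Treat M and N as a block: 9! arrangements of the blocks × 2 orders within the block = 2·362880 = 725760.
Probability = 725760/3628800 = 1/5.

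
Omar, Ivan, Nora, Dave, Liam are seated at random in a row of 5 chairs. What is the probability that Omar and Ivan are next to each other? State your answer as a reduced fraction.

There are 5! = 120 arrangements.
Treat Omar and Ivan as a block: 4! arrangements of the blocks × 2 orders within the block = 2·24 = 48.
Probability = 48/120 = 2/5.

2/5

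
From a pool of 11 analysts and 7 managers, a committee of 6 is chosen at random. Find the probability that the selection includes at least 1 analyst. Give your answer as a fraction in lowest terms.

Total selections: C(18,6) = 18564.
The complement is all 6 are managers: C(7,6) = 7.
Probability = 1 − 7/18564 = 18557/18564 = 2651/2652.

2651/2652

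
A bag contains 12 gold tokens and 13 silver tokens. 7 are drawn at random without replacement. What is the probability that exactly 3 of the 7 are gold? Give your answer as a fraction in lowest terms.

143/437

Total number of selections: C(25,7) = 480700.
Selections with exactly 3 gold: choose 3 of the 12 gold and 4 of the 13 silver, C(12,3)·C(13,4) = 220·715 = 157300.
Probability = 157300/480700 = 143/437.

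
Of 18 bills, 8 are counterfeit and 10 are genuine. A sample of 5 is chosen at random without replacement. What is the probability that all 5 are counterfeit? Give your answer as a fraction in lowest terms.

There are C(18,5) = 8568 possible selections.
Selections with all counterfeit: C(8,5) = 56.
Probability = 56/8568 = 1/153.

1/153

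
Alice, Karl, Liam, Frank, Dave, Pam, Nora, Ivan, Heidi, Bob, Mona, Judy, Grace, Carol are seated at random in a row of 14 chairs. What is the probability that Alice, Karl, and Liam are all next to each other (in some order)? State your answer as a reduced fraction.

There are 14! = 87178291200 arrangements.
Treat the three as one block: 12! placements × 3! orders within the block = 479001600·6 = 2874009600.
Probability = 2874009600/87178291200 = 3/91.

3/91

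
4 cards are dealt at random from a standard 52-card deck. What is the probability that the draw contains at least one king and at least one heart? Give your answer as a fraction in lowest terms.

There are C(52,4) = 270725 possible draws.
By inclusion-exclusion on the complements, draws missing all kings or all hearts: C(48,4) + C(39,4) − C(36,4) = 194580 + 82251 − 58905 = 217926.
So draws with at least one of each: 270725 − 217926 = 52799, probability 52799/270725.

52799/270725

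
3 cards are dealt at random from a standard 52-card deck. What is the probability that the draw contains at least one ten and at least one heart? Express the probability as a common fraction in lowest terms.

33/260

There are C(52,3) = 22100 possible draws.
By inclusion-exclusion on the complements, draws missing all tens or all hearts: C(48,3) + C(39,3) − C(36,3) = 17296 + 9139 − 7140 = 19295.
So draws with at least one of each: 22100 − 19295 = 2805, probability 2805/22100 = 33/260.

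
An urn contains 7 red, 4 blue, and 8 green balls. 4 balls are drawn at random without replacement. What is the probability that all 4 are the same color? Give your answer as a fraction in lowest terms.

There are C(19,4) = 3876 ways to draw 4 balls.
All same color: C(7,4) + C(4,4) + C(8,4) = 35 + 1 + 70 = 106.
Probability = 106/3876 = 53/1938.

53/1938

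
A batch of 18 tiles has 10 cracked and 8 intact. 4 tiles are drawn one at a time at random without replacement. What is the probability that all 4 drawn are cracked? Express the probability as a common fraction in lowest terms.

7/102

Multiply the conditional probabilities at each draw: 10/18 · 9/17 · 8/16 · 7/15 = 5040/73440 = 7/102.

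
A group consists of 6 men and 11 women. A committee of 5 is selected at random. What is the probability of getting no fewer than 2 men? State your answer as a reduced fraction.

1873/3094

There are C(17,5) = 6188 ways to choose the 5.
Count the complement (fewer than 2 men): C(6,0)·C(11,5) + C(6,1)·C(11,4) = 462 + 1980 = 2442.
Probability = 1 − 2442/6188 = 3746/6188 = 1873/3094.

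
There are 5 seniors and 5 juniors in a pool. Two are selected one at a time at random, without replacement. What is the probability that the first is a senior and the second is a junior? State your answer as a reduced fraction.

5/18

Multiply the conditional probabilities at each draw: 5/10 · 5/9 = 25/90 = 5/18.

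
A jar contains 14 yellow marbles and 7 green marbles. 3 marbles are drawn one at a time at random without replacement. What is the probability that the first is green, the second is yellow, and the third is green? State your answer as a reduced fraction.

7/95

Multiply the conditional probabilities at each draw: 7/21 · 14/20 · 6/19 = 588/7980 = 7/95.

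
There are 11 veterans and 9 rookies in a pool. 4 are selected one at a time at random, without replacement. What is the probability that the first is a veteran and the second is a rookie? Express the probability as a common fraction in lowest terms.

Multiply the conditional probabilities at each draw: 11/20 · 9/19 = 99/380.

99/380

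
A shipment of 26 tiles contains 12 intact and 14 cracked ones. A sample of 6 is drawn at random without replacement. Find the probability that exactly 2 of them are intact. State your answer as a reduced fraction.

33/115

There are C(26,6) = 230230 ways to choose 6 from 26.
Selections with exactly 2 intact: choose 2 of the 12 intact and 4 of the 14 cracked, C(12,2)·C(14,4) = 66·1001 = 66066.
Probability = 66066/230230 = 33/115.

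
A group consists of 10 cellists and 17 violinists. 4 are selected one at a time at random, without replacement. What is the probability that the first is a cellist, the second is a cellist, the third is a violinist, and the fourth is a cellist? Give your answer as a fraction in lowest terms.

Multiply the conditional probabilities at each draw: 10/27 · 9/26 · 17/25 · 8/24 = 12240/421200 = 17/585.

17/585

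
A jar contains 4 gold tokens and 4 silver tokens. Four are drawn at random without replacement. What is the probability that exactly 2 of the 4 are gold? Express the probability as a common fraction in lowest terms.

There are C(8,4) = 70 ways to choose 4 from 8.
Selections with exactly 2 gold: choose 2 of the 4 gold and 2 of the 4 silver, C(4,2)·C(4,2) = 6·6 = 36.
Probability = 36/70 = 18/35.

18/35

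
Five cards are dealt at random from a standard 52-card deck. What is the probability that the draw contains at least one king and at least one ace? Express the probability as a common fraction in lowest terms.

There are C(52,5) = 2598960 possible draws.
By inclusion-exclusion on the complements, draws missing all kings or all aces: C(48,5) + C(48,5) − C(44,5) = 1712304 + 1712304 − 1086008 = 2338600.
So draws with at least one of each: 2598960 − 2338600 = 260360, probability 260360/2598960 = 6509/64974.

6509/64974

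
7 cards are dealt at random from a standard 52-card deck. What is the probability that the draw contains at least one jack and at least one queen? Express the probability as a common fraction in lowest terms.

3105873/16723070

There are C(52,7) = 133784560 possible draws.
By inclusion-exclusion on the complements, draws missing all jacks or all queens: C(48,7) + C(48,7) − C(44,7) = 73629072 + 73629072 − 38320568 = 108937576.
So draws with at least one of each: 133784560 − 108937576 = 24846984, probability 24846984/133784560 = 3105873/16723070.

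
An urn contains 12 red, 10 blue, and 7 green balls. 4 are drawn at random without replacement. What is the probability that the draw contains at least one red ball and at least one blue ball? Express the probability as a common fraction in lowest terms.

There are C(29,4) = 23751 possible draws.
By inclusion-exclusion on the complements, draws missing all red or all blue: C(17,4) + C(19,4) − C(7,4) = 2380 + 3876 − 35 = 6221.
So draws with at least one of each: 23751 − 6221 = 17530, probability 17530/23751.

17530/23751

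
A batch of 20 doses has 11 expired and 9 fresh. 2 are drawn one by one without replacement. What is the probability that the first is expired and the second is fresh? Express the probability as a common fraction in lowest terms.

99/380

Multiply the conditional probabilities at each draw: 11/20 · 9/19 = 99/380.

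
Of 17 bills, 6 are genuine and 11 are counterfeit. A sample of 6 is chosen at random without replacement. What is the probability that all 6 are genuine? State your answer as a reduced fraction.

1/12376

There are C(17,6) = 12376 possible selections.
Selections with all genuine: C(6,6) = 1.
Probability = 1/12376.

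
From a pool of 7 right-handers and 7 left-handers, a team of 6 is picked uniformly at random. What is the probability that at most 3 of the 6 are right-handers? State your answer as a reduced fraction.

Total selections: C(14,6) = 3003.
Favorable selections (at most 3 right-handers): C(7,0)·C(7,6) + C(7,1)·C(7,5) + C(7,2)·C(7,4) + C(7,3)·C(7,3) = 7 + 147 + 735 + 1225 = 2114.
Probability = 2114/3003 = 302/429.

302/429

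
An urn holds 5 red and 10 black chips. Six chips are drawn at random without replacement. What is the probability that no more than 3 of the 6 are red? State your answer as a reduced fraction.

There are C(15,6) = 5005 ways to choose the 6.
Favorable selections (no more than 3 red): C(5,0)·C(10,6) + C(5,1)·C(10,5) + C(5,2)·C(10,4) + C(5,3)·C(10,3) = 210 + 1260 + 2100 + 1200 = 4770.
Probability = 4770/5005 = 954/1001.

954/1001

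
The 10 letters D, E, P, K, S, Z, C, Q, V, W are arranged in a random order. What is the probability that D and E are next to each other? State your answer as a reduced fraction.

There are 10! = 3628800 arrangements.
Treat D and E as a block: 9! arrangements of the blocks × 2 orders within the block = 2·362880 = 725760.
Probability = 725760/3628800 = 1/5.

1/5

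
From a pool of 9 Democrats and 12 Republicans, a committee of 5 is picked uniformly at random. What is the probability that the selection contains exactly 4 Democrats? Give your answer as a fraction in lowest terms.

The sample space is all 5-subsets of the 21: C(21,5) = 20349.
Selections with exactly 4 Democrats: choose 4 of the 9 Democrats and 1 of the 12 Republicans, C(9,4)·C(12,1) = 126·12 = 1512.
Probability = 1512/20349 = 24/323.

24/323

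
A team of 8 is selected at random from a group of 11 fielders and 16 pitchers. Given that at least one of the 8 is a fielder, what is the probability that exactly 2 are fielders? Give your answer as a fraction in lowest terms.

88/441

Work in counts. Selections with at least one fielder: C(27,8) − C(16,8) = 2220075 − 12870 = 2207205.
Of those, selections where exactly 2 are fielders: C(11,2)·C(16,6) = 55·8008 = 440440.
Conditional probability = 440440/2207205 = 88/441.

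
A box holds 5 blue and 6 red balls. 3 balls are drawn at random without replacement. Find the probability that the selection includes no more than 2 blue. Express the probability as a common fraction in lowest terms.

31/33

There are C(11,3) = 165 ways to choose the 3.
The complement is exactly 3 blue: C(5,3)·C(6,0) = 10.
Probability = 1 − 10/165 = 155/165 = 31/33.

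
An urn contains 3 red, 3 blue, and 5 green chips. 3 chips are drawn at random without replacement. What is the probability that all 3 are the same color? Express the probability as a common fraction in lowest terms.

There are C(11,3) = 165 ways to draw 3 chips.
All same color: C(3,3) + C(3,3) + C(5,3) = 1 + 1 + 10 = 12.
Probability = 12/165 = 4/55.

4/55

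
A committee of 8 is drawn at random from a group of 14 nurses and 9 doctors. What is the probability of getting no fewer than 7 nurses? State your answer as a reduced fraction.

There are C(23,8) = 490314 ways to choose the 8.
Favorable selections (no fewer than 7 nurses): C(14,7)·C(9,1) + C(14,8)·C(9,0) = 30888 + 3003 = 33891.
Probability = 33891/490314 = 1027/14858.

1027/14858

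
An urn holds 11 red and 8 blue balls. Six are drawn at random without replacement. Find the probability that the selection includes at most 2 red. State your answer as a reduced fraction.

107/646

Total selections: C(19,6) = 27132.
Favorable selections (at most 2 red): C(11,0)·C(8,6) + C(11,1)·C(8,5) + C(11,2)·C(8,4) = 28 + 616 + 3850 = 4494.
Probability = 4494/27132 = 107/646.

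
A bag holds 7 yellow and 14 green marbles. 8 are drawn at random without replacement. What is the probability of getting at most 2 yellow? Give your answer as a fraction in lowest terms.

143/323

Total selections: C(21,8) = 203490.
Favorable selections (at most 2 yellow): C(7,0)·C(14,8) + C(7,1)·C(14,7) + C(7,2)·C(14,6) = 3003 + 24024 + 63063 = 90090.
Probability = 90090/203490 = 143/323.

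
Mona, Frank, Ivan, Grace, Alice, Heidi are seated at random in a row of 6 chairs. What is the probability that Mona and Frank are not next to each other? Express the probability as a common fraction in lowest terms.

2/3

There are 6! = 720 arrangements.
Arrangements with Mona and Frank adjacent: 2·5! = 240.
So not adjacent: 720 − 240 = 480, probability 480/720 = 2/3.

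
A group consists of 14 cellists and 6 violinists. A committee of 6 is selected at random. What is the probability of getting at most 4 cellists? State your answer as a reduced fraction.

There are C(20,6) = 38760 ways to choose the 6.
Favorable selections (at most 4 cellists): C(14,0)·C(6,6) + C(14,1)·C(6,5) + C(14,2)·C(6,4) + C(14,3)·C(6,3) + C(14,4)·C(6,2) = 1 + 84 + 1365 + 7280 + 15015 = 23745.
Probability = 23745/38760 = 1583/2584.

1583/2584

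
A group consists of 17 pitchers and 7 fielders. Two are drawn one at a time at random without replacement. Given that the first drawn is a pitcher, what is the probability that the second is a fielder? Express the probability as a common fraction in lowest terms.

7/23

After removing one pitcher, 23 remain: 16 pitchers and 7 fielders.
So the probability the next is a fielder is 7/23.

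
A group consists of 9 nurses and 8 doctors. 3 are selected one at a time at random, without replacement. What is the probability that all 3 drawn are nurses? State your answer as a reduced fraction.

Multiply the conditional probabilities at each draw: 9/17 · 8/16 · 7/15 = 504/4080 = 21/170.

21/170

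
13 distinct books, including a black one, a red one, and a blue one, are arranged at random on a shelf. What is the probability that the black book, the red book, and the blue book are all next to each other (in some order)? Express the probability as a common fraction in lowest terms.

1/26

There are 13! = 6227020800 arrangements.
Treat the three as one block: 11! placements × 3! orders within the block = 39916800·6 = 239500800.
Probability = 239500800/6227020800 = 1/26.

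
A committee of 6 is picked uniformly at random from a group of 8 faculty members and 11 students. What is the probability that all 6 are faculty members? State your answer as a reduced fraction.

1/969

There are C(19,6) = 27132 possible selections.
Selections with all faculty members: C(8,6) = 28.
Probability = 28/27132 = 1/969.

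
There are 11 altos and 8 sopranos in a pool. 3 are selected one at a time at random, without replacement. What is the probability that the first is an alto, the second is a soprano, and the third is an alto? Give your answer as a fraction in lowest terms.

Multiply the conditional probabilities at each draw: 11/19 · 8/18 · 10/17 = 880/5814 = 440/2907.

440/2907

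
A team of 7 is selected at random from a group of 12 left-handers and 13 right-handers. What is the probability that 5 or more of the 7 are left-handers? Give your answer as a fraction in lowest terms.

Total selections: C(25,7) = 480700.
Favorable selections (5 or more left-handers): C(12,5)·C(13,2) + C(12,6)·C(13,1) + C(12,7)·C(13,0) = 61776 + 12012 + 792 = 74580.
Probability = 74580/480700 = 339/2185.

339/2185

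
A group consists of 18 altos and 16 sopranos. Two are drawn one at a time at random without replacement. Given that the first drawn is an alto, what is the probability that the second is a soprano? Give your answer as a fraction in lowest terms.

16/33

After removing one alto, 33 remain: 17 altos and 16 sopranos.
So the probability the next is a soprano is 16/33.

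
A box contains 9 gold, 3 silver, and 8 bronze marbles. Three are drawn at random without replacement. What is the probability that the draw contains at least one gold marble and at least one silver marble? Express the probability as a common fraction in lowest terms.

There are C(20,3) = 1140 possible draws.
By inclusion-exclusion on the complements, draws missing all gold or all silver: C(11,3) + C(17,3) − C(8,3) = 165 + 680 − 56 = 789.
So draws with at least one of each: 1140 − 789 = 351, probability 351/1140 = 117/380.

117/380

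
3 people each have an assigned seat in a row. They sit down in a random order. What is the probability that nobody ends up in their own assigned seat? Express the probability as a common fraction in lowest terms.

There are 3! = 6 seatings.
By inclusion-exclusion, seatings with no fixed points: C(3,0)·3! − C(3,1)·2! + C(3,2)·1! − C(3,3)·0! = 2.
Probability = 2/6 = 1/3.

1/3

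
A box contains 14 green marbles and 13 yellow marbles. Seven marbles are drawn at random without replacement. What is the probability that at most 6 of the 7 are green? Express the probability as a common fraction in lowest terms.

Total selections: C(27,7) = 888030.
The complement is exactly 7 green: C(14,7)·C(13,0) = 3432.
Probability = 1 − 3432/888030 = 884598/888030 = 1031/1035.

1031/1035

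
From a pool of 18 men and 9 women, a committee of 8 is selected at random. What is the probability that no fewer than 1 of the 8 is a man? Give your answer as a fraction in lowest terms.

There are C(27,8) = 2220075 ways to choose the 8.
The complement is all 8 are women: C(9,8) = 9.
Probability = 1 − 9/2220075 = 2220066/2220075 = 246674/246675.

246674/246675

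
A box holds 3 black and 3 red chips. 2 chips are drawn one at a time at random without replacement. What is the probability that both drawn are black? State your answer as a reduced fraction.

Multiply the conditional probabilities at each draw: 3/6 · 2/5 = 6/30 = 1/5.

1/5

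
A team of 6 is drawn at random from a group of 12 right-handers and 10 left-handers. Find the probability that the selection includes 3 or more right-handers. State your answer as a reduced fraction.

249/323

There are C(22,6) = 74613 ways to choose the 6.
Count the complement (fewer than 3 right-handers): C(12,0)·C(10,6) + C(12,1)·C(10,5) + C(12,2)·C(10,4) = 210 + 3024 + 13860 = 17094.
Probability = 1 − 17094/74613 = 57519/74613 = 249/323.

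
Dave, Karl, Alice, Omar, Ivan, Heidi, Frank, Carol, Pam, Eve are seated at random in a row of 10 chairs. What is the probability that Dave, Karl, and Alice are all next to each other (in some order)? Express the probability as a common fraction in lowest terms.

There are 10! = 3628800 arrangements.
Treat the three as one block: 8! placements × 3! orders within the block = 40320·6 = 241920.
Probability = 241920/3628800 = 1/15.

1/15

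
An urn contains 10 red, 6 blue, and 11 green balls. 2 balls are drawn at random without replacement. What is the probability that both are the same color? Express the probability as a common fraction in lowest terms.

115/351

There are C(27,2) = 351 ways to draw 2 balls.
All same color: C(10,2) + C(6,2) + C(11,2) = 45 + 15 + 55 = 115.
Probability = 115/351.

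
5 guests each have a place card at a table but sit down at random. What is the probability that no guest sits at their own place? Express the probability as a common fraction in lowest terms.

11/30

There are 5! = 120 seatings.
By inclusion-exclusion, seatings with no fixed points: C(5,0)·5! − C(5,1)·4! + C(5,2)·3! − C(5,3)·2! + C(5,4)·1! − C(5,5)·0! = 44.
Probability = 44/120 = 11/30.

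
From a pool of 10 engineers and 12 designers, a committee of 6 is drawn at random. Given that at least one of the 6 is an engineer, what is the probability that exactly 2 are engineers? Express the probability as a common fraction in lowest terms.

Work in counts. Selections with at least one engineer: C(22,6) − C(12,6) = 74613 − 924 = 73689.
Of those, selections where exactly 2 are engineers: C(10,2)·C(12,4) = 45·495 = 22275.
Conditional probability = 22275/73689 = 675/2233.

675/2233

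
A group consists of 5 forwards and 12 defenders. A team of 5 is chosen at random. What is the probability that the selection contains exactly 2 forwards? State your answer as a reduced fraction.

550/1547

There are C(17,5) = 6188 ways to choose 5 from 17.
Selections with exactly 2 forwards: choose 2 of the 5 forwards and 3 of the 12 defenders, C(5,2)·C(12,3) = 10·220 = 2200.
Probability = 2200/6188 = 550/1547.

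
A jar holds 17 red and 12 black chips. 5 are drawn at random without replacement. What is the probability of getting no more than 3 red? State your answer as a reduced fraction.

12001/16965

Total selections: C(29,5) = 118755.
Count the complement (more than 3 red): C(17,4)·C(12,1) + C(17,5)·C(12,0) = 28560 + 6188 = 34748.
Probability = 1 − 34748/118755 = 84007/118755 = 12001/16965.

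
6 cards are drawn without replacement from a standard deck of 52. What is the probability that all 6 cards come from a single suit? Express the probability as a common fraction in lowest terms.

66/195755

There are C(52,6) = 20358520 possible 6-card hands.
Hands of one suit: 4 suits × C(13,6) = 4·1716 = 6864.
Probability = 6864/20358520 = 66/195755.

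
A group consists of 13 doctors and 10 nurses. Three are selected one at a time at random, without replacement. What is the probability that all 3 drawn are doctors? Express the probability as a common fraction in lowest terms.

26/161

Multiply the conditional probabilities at each draw: 13/23 · 12/22 · 11/21 = 1716/10626 = 26/161.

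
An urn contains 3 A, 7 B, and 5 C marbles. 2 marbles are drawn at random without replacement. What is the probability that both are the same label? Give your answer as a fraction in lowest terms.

There are C(15,2) = 105 ways to draw 2 marbles.
All same label: C(3,2) + C(7,2) + C(5,2) = 3 + 21 + 10 = 34.
Probability = 34/105.

34/105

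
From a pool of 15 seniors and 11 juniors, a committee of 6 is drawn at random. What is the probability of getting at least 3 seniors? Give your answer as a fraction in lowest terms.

94/115

There are C(26,6) = 230230 ways to choose the 6.
Count the complement (fewer than 3 seniors): C(15,0)·C(11,6) + C(15,1)·C(11,5) + C(15,2)·C(11,4) = 462 + 6930 + 34650 = 42042.
Probability = 1 − 42042/230230 = 188188/230230 = 94/115.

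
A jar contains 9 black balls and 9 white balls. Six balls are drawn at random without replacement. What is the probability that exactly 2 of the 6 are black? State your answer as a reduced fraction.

54/221

The sample space is all 6-subsets of the 18: C(18,6) = 18564.
Selections with exactly 2 black: choose 2 of the 9 black and 4 of the 9 white, C(9,2)·C(9,4) = 36·126 = 4536.
Probability = 4536/18564 = 54/221.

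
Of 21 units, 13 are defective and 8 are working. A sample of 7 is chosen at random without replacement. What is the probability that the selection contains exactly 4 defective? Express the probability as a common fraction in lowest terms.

Total number of selections: C(21,7) = 116280.
Selections with exactly 4 defective: choose 4 of the 13 defective and 3 of the 8 working, C(13,4)·C(8,3) = 715·56 = 40040.
Probability = 40040/116280 = 1001/2907.

1001/2907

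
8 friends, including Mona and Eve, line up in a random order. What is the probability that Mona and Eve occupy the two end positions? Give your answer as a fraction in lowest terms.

1/28

There are 8! = 40320 arrangements.
Place Mona and Eve at the ends in 2 ways, arrange the remaining 6 in 6! = 720 ways: 2·720 = 1440.
Probability = 1440/40320 = 1/28.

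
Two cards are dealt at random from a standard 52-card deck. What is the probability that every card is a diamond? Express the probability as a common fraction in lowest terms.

1/17

There are C(52,2) = 1326 possible 2-card hands.
Hands that are all diamonds: C(13,2) = 78.
Probability = 78/1326 = 1/17.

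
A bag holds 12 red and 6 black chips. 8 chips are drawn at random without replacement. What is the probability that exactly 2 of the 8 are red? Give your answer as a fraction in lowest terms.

The sample space is all 8-subsets of the 18: C(18,8) = 43758.
Selections with exactly 2 red: choose 2 of the 12 red and 6 of the 6 black, C(12,2)·C(6,6) = 66·1 = 66.
Probability = 66/43758 = 1/663.

1/663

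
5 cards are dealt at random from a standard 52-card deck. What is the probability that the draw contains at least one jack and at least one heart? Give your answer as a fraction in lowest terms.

There are C(52,5) = 2598960 possible draws.
By inclusion-exclusion on the complements, draws missing all jacks or all hearts: C(48,5) + C(39,5) − C(36,5) = 1712304 + 575757 − 376992 = 1911069.
So draws with at least one of each: 2598960 − 1911069 = 687891, probability 687891/2598960 = 229297/866320.

229297/866320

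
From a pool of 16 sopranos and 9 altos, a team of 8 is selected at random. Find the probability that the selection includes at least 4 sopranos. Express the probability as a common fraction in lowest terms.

There are C(25,8) = 1081575 ways to choose the 8.
Count the complement (fewer than 4 sopranos): C(16,0)·C(9,8) + C(16,1)·C(9,7) + C(16,2)·C(9,6) + C(16,3)·C(9,5) = 9 + 576 + 10080 + 70560 = 81225.
Probability = 1 − 81225/1081575 = 1000350/1081575 = 234/253.

234/253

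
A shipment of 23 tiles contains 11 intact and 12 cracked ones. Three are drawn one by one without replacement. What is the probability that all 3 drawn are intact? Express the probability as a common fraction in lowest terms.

Multiply the conditional probabilities at each draw: 11/23 · 10/22 · 9/21 = 990/10626 = 15/161.

15/161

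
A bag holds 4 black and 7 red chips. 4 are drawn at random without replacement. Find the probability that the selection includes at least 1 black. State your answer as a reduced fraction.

There are C(11,4) = 330 ways to choose the 4.
The complement is all 4 are red: C(7,4) = 35.
Probability = 1 − 35/330 = 295/330 = 59/66.

59/66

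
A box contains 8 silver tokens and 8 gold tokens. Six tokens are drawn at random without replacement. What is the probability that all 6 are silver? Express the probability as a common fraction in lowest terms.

There are C(16,6) = 8008 possible selections.
Selections with all silver: C(8,6) = 28.
Probability = 28/8008 = 1/286.

1/286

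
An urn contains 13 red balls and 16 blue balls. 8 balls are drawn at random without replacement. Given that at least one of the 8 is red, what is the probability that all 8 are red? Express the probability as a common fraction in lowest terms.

1/3325

Work in counts. Selections with at least one red: C(29,8) − C(16,8) = 4292145 − 12870 = 4279275.
Of those, selections where all 8 are red: C(13,8) = 1287.
Conditional probability = 1287/4279275 = 1/3325.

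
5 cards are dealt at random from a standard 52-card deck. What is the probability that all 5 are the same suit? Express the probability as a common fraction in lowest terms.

There are C(52,5) = 2598960 possible 5-card hands.
Hands of one suit: 4 suits × C(13,5) = 4·1287 = 5148.
Probability = 5148/2598960 = 33/16660.

33/16660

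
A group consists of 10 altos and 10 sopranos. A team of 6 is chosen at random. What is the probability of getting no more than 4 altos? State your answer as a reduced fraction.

There are C(20,6) = 38760 ways to choose the 6.
Favorable selections (no more than 4 altos): C(10,0)·C(10,6) + C(10,1)·C(10,5) + C(10,2)·C(10,4) + C(10,3)·C(10,3) + C(10,4)·C(10,2) = 210 + 2520 + 9450 + 14400 + 9450 = 36030.
Probability = 36030/38760 = 1201/1292.

1201/1292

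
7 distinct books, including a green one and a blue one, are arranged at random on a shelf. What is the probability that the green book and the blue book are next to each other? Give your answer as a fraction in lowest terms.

There are 7! = 5040 arrangements.
Treat the green book and the blue book as a block: 6! arrangements of the blocks × 2 orders within the block = 2·720 = 1440.
Probability = 1440/5040 = 2/7.

2/7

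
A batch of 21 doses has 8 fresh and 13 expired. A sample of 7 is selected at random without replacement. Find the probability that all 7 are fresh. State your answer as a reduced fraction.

There are C(21,7) = 116280 possible selections.
Selections with all fresh: C(8,7) = 8.
Probability = 8/116280 = 1/14535.

1/14535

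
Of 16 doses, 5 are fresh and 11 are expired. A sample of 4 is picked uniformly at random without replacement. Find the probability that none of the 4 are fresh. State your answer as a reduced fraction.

33/182

There are C(16,4) = 1820 possible selections.
Selections with no fresh (all expired): C(11,4) = 330.
Probability = 330/1820 = 33/182.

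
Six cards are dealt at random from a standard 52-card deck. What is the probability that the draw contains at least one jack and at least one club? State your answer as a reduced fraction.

6772177/20358520

There are C(52,6) = 20358520 possible draws.
By inclusion-exclusion on the complements, draws missing all jacks or all clubs: C(48,6) + C(39,6) − C(36,6) = 12271512 + 3262623 − 1947792 = 13586343.
So draws with at least one of each: 20358520 − 13586343 = 6772177, probability 6772177/20358520.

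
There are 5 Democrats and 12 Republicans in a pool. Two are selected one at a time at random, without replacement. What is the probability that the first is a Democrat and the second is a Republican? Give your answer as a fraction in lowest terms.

15/68

Multiply the conditional probabilities at each draw: 5/17 · 12/16 = 60/272 = 15/68.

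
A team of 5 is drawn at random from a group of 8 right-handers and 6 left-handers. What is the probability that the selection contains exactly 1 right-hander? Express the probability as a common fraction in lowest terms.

There are C(14,5) = 2002 ways to choose 5 from 14.
Selections with exactly 1 right-hander: choose 1 of the 8 right-handers and 4 of the 6 left-handers, C(8,1)·C(6,4) = 8·15 = 120.
Probability = 120/2002 = 60/1001.

60/1001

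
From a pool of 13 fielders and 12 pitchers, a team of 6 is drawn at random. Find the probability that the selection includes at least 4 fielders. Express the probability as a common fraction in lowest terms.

117/322

Total selections: C(25,6) = 177100.
Favorable selections (at least 4 fielders): C(13,4)·C(12,2) + C(13,5)·C(12,1) + C(13,6)·C(12,0) = 47190 + 15444 + 1716 = 64350.
Probability = 64350/177100 = 117/322.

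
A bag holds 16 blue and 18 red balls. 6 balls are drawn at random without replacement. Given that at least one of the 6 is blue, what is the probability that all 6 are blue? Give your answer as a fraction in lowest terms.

2002/331585

Work in counts. Selections with at least one blue: C(34,6) − C(18,6) = 1344904 − 18564 = 1326340.
Of those, selections where all 6 are blue: C(16,6) = 8008.
Conditional probability = 8008/1326340 = 2002/331585.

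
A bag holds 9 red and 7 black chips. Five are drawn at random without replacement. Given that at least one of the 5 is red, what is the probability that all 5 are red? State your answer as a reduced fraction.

2/69

Work in counts. Selections with at least one red: C(16,5) − C(7,5) = 4368 − 21 = 4347.
Of those, selections where all 5 are red: C(9,5) = 126.
Conditional probability = 126/4347 = 2/69.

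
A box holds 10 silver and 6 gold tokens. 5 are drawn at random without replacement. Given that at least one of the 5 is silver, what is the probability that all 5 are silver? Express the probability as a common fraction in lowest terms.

Work in counts. Selections with at least one silver: C(16,5) − C(6,5) = 4368 − 6 = 4362.
Of those, selections where all 5 are silver: C(10,5) = 252.
Conditional probability = 252/4362 = 42/727.

42/727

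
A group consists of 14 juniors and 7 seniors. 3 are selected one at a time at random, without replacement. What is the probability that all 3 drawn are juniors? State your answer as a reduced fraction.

26/95

Multiply the conditional probabilities at each draw: 14/21 · 13/20 · 12/19 = 2184/7980 = 26/95.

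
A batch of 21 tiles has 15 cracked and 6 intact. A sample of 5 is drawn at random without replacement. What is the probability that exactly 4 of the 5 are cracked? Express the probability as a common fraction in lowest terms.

130/323

Total number of selections: C(21,5) = 20349.
Selections with exactly 4 cracked: choose 4 of the 15 cracked and 1 of the 6 intact, C(15,4)·C(6,1) = 1365·6 = 8190.
Probability = 8190/20349 = 130/323.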